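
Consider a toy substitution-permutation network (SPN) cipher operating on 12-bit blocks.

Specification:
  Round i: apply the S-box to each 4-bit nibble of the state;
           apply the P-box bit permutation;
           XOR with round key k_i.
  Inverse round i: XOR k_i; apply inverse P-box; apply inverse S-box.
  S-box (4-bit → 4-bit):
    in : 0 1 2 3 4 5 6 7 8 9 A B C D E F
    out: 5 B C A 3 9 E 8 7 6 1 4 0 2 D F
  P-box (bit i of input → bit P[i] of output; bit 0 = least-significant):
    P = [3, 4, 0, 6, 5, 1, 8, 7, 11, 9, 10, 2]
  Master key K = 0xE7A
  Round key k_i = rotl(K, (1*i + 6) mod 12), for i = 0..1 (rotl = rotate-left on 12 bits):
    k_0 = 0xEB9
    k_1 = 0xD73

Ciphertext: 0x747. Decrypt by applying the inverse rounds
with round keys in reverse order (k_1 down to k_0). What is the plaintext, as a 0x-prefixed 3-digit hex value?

0xFBD

s_0 = ciphertext = 0x747
s_1 = InvRound(s_0, k_1) = 0x1AD
s_2 = InvRound(s_1, k_0) = 0xFBD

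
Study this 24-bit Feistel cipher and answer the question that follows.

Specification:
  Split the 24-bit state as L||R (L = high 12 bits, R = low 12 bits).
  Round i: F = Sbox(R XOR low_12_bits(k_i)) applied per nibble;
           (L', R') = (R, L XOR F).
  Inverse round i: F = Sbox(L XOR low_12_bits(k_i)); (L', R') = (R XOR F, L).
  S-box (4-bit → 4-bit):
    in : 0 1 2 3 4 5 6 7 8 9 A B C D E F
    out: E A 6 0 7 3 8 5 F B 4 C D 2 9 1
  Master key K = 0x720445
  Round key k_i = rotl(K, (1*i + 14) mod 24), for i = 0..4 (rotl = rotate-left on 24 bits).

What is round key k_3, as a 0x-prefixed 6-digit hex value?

K = 0x720445
k_0 = rotl(K, (1*0+14) mod 24) = rotl(K, 14) = 0x115C81
k_1 = rotl(K, (1*1+14) mod 24) = rotl(K, 15) = 0x22B902
k_2 = rotl(K, (1*2+14) mod 24) = rotl(K, 16) = 0x457204
k_3 = rotl(K, (1*3+14) mod 24) = rotl(K, 17) = 0x8AE408

0x8AE408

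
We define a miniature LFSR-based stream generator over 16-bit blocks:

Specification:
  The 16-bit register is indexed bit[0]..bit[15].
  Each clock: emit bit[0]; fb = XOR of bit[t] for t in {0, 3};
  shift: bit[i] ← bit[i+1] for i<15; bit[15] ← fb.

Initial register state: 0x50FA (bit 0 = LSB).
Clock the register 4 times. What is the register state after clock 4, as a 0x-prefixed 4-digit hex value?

reg_0 = 0x50FA
clock 1: out=0, reg = 0xA87D
clock 2: out=1, reg = 0x543E
clock 3: out=0, reg = 0xAA1F
clock 4: out=1, reg = 0x550F

0x550F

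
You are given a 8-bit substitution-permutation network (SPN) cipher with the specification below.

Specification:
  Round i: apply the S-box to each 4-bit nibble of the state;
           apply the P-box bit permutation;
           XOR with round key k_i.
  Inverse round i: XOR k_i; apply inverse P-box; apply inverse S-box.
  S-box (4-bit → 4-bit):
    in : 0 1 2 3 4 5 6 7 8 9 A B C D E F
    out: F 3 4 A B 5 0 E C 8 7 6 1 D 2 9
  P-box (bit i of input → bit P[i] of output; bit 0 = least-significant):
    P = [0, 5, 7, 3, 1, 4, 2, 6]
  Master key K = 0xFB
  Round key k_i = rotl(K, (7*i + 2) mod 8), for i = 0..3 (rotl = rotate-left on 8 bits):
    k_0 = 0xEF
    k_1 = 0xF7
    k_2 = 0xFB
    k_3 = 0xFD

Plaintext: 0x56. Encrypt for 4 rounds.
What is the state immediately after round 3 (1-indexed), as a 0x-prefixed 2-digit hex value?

s_0 = plaintext = 0x56
s_1 = Round(s_0, k_0) = 0xE9
s_2 = Round(s_1, k_1) = 0xEF
s_3 = Round(s_2, k_2) = 0xE2
s_4 = Round(s_3, k_3) = 0x6D

0xE2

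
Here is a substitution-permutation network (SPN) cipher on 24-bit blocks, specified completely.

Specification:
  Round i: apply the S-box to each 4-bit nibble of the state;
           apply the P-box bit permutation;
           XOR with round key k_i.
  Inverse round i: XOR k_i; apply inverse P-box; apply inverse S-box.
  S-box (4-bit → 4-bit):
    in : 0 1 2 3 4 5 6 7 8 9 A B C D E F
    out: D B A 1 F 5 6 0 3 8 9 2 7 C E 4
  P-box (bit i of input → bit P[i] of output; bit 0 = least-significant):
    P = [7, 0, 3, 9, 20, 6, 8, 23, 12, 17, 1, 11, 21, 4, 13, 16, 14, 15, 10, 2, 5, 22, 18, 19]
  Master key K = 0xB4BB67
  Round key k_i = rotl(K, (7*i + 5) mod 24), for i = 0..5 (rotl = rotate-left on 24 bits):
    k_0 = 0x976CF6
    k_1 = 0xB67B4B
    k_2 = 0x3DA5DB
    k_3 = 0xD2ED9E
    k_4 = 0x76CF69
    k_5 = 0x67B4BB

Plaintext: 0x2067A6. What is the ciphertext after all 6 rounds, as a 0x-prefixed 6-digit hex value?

0x99A489

s_0 = plaintext = 0x2067A6
s_1 = Round(s_0, k_0) = 0x4F08EB
s_2 = Round(s_1, k_1) = 0x594E2A
s_3 = Round(s_2, k_2) = 0x9A8F2D
s_4 = Round(s_3, k_3) = 0x7AAFC0
s_5 = Round(s_4, k_4) = 0x478CA7
s_6 = Round(s_5, k_5) = 0x99A489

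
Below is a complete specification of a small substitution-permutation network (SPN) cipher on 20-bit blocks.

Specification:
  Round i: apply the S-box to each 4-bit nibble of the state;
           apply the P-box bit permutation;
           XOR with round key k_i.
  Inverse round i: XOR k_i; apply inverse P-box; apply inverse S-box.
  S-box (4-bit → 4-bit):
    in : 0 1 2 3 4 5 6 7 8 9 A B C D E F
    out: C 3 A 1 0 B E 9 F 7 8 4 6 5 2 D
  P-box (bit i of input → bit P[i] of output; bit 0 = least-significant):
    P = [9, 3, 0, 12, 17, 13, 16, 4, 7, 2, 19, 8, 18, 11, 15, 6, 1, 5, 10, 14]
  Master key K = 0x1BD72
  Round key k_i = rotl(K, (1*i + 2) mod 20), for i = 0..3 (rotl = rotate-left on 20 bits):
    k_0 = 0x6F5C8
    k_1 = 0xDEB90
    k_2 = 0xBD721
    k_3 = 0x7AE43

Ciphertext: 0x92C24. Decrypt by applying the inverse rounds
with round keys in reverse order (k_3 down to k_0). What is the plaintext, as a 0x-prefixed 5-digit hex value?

s_0 = ciphertext = 0x92C24
s_1 = InvRound(s_0, k_3) = 0x1FC3D
s_2 = InvRound(s_1, k_2) = 0x4E651
s_3 = InvRound(s_2, k_1) = 0xB2FBB
s_4 = InvRound(s_3, k_0) = 0x58B0F

0x58B0F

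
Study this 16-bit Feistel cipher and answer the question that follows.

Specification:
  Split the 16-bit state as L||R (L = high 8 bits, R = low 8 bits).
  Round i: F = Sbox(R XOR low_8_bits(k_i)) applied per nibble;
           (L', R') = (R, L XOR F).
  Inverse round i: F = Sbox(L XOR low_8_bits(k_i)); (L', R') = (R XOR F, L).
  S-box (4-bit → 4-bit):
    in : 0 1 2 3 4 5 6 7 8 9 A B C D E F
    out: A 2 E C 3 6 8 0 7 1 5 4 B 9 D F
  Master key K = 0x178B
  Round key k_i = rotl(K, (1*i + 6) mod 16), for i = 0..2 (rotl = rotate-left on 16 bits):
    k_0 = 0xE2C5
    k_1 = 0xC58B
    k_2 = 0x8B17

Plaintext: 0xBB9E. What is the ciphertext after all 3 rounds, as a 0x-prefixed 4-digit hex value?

0xFD0A

s_0 = plaintext = 0xBB9E
s_1 = Round(s_0, k_0) = 0x9EDF
s_2 = Round(s_1, k_1) = 0xDFFD
s_3 = Round(s_2, k_2) = 0xFD0A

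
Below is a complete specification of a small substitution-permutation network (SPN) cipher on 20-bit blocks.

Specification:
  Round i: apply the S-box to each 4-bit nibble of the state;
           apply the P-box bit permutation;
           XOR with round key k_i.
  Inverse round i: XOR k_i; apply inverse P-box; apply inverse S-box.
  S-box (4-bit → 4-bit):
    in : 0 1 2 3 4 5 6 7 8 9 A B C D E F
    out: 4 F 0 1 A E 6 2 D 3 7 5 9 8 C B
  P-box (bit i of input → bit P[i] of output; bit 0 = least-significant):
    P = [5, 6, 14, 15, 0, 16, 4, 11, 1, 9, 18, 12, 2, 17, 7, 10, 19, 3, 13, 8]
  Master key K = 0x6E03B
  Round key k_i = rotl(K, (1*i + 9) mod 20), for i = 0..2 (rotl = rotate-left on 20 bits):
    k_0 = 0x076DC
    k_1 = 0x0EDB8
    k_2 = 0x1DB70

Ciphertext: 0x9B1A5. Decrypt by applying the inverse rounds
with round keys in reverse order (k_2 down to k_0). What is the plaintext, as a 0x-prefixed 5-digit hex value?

s_0 = ciphertext = 0x9B1A5
s_1 = InvRound(s_0, k_2) = 0xBB786
s_2 = InvRound(s_1, k_1) = 0x99F5B
s_3 = InvRound(s_2, k_0) = 0x8B3FE

0x8B3FE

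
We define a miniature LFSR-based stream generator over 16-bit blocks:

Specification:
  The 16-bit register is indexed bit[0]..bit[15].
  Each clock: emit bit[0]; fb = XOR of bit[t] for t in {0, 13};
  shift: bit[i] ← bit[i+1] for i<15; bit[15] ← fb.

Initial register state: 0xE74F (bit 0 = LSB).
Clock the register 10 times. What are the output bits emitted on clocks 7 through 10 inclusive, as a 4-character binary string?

reg_0 = 0xE74F
clock 1: out=1, reg = 0x73A7
clock 2: out=1, reg = 0x39D3
clock 3: out=1, reg = 0x1CE9
clock 4: out=1, reg = 0x8E74
clock 5: out=0, reg = 0x473A
clock 6: out=0, reg = 0x239D
clock 7: out=1, reg = 0x11CE
clock 8: out=0, reg = 0x08E7
clock 9: out=1, reg = 0x8473
clock 10: out=1, reg = 0xC239

1011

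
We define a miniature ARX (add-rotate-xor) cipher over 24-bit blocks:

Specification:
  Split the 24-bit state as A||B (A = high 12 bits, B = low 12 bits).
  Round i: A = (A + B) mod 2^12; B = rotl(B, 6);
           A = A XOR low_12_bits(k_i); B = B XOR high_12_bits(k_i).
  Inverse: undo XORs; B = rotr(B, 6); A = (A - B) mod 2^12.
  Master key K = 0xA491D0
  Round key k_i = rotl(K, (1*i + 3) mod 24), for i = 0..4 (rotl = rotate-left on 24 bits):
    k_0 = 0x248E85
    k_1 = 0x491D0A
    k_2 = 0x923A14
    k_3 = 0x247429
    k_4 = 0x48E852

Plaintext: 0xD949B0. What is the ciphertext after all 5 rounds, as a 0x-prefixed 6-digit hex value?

0x28E658

s_0 = plaintext = 0xD949B0
s_1 = Round(s_0, k_0) = 0x9C1E6E
s_2 = Round(s_1, k_1) = 0x525F28
s_3 = Round(s_2, k_2) = 0xE5931F
s_4 = Round(s_3, k_3) = 0x55158B
s_5 = Round(s_4, k_4) = 0x28E658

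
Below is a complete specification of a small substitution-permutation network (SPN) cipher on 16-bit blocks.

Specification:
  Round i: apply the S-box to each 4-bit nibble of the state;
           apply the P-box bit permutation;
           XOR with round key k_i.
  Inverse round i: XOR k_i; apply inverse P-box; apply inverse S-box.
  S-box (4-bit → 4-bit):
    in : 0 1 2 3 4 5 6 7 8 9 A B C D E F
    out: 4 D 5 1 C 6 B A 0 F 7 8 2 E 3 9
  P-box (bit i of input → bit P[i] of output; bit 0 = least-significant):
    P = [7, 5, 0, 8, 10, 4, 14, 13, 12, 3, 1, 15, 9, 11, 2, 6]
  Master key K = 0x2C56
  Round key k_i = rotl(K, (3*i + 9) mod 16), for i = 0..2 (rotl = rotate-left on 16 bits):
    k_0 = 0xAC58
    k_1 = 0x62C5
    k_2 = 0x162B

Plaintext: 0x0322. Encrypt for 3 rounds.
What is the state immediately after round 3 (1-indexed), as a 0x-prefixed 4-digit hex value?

s_0 = plaintext = 0x0322
s_1 = Round(s_0, k_0) = 0xF8DD
s_2 = Round(s_1, k_1) = 0x01B4
s_3 = Round(s_2, k_2) = 0xA72C

0xA72C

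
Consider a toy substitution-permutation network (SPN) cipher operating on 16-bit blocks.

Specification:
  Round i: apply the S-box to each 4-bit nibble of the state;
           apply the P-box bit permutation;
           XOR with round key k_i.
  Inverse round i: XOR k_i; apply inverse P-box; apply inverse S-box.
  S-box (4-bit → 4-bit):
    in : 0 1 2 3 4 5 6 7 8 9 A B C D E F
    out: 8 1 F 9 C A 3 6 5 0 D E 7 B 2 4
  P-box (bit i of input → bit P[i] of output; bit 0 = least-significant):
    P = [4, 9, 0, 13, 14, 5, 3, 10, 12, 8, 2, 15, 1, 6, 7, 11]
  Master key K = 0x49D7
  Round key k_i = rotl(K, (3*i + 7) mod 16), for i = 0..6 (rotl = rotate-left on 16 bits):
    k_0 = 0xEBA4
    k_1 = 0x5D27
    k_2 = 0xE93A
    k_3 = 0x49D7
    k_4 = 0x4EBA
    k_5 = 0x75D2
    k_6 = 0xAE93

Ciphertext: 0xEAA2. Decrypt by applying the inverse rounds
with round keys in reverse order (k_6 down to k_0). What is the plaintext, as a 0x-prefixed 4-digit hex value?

s_0 = ciphertext = 0xEAA2
s_1 = InvRound(s_0, k_6) = 0x99D8
s_2 = InvRound(s_1, k_5) = 0x30A0
s_3 = InvRound(s_2, k_4) = 0x31AD
s_4 = InvRound(s_3, k_3) = 0xD1C3
s_5 = InvRound(s_4, k_2) = 0xB17A
s_6 = InvRound(s_5, k_1) = 0x54AA
s_7 = InvRound(s_6, k_0) = 0x3245

0x3245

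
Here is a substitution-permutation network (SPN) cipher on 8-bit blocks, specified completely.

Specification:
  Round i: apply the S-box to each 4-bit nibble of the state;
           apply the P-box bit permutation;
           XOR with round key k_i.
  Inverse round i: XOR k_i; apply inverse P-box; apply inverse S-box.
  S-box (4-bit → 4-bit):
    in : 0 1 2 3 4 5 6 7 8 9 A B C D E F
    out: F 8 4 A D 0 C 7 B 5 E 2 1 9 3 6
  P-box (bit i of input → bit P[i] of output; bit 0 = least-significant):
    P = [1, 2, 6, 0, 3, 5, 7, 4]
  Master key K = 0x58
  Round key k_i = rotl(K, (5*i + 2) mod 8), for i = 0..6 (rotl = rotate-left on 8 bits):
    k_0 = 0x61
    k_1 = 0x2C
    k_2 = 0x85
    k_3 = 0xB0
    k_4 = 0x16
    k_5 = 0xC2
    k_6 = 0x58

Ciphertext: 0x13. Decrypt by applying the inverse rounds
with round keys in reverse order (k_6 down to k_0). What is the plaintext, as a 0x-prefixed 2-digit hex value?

s_0 = ciphertext = 0x13
s_1 = InvRound(s_0, k_6) = 0xC4
s_2 = InvRound(s_1, k_5) = 0x5E
s_3 = InvRound(s_2, k_4) = 0xC2
s_4 = InvRound(s_3, k_3) = 0x39
s_5 = InvRound(s_4, k_2) = 0x0B
s_6 = InvRound(s_5, k_1) = 0xB8
s_7 = InvRound(s_6, k_0) = 0x46

0x46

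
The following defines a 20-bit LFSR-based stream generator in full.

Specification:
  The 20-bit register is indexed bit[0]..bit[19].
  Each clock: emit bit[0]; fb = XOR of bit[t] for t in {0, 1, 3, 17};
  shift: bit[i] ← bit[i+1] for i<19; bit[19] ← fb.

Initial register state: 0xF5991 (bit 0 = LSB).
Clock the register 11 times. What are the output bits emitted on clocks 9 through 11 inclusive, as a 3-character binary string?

100

reg_0 = 0xF5991
clock 1: out=1, reg = 0x7ACC8
clock 2: out=0, reg = 0x3D664
clock 3: out=0, reg = 0x9EB32
clock 4: out=0, reg = 0xCF599
clock 5: out=1, reg = 0x67ACC
clock 6: out=0, reg = 0x33D66
clock 7: out=0, reg = 0x19EB3
clock 8: out=1, reg = 0x0CF59
clock 9: out=1, reg = 0x067AC
clock 10: out=0, reg = 0x833D6
clock 11: out=0, reg = 0xC19EB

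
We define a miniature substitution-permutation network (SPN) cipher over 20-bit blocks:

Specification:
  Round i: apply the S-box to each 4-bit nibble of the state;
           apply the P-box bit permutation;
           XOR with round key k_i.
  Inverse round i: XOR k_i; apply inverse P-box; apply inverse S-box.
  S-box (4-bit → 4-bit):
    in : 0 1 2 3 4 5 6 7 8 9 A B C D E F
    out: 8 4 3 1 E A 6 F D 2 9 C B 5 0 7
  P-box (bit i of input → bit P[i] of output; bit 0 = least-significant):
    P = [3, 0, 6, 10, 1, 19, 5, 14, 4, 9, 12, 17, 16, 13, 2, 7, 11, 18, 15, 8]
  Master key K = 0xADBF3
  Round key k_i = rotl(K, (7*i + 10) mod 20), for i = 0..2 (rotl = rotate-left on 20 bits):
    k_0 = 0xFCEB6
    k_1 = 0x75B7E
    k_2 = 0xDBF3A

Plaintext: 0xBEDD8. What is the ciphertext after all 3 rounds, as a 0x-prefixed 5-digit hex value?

s_0 = plaintext = 0xBEDD8
s_1 = Round(s_0, k_0) = 0xF5BCC
s_2 = Round(s_1, k_1) = 0x9A7F5
s_3 = Round(s_2, k_2) = 0x2A989

0x2A989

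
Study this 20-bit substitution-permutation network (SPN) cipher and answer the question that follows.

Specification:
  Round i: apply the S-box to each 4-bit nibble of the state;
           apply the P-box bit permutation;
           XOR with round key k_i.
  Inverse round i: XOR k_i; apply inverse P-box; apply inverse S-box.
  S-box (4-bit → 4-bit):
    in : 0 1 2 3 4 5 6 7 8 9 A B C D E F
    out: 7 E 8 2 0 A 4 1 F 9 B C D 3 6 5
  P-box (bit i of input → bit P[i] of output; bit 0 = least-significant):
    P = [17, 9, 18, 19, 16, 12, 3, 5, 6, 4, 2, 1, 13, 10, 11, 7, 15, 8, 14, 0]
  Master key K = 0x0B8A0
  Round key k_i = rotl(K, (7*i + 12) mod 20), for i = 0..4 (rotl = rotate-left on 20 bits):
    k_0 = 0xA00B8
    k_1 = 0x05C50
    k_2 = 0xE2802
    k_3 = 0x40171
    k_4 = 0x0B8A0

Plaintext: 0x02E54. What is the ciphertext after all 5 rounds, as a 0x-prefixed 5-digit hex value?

s_0 = plaintext = 0x02E54
s_1 = Round(s_0, k_0) = 0xAD10C
s_2 = Round(s_1, k_1) = 0xFE94F
s_3 = Round(s_2, k_2) = 0x8E440
s_4 = Round(s_3, k_3) = 0x2CE70
s_5 = Round(s_4, k_4) = 0x79235

0x79235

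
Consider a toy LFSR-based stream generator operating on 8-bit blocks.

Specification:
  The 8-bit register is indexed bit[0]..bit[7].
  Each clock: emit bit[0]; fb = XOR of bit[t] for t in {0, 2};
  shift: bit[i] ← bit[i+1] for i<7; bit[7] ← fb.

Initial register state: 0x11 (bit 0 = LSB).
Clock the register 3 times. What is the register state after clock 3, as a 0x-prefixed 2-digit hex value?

0xA2

reg_0 = 0x11
clock 1: out=1, reg = 0x88
clock 2: out=0, reg = 0x44
clock 3: out=0, reg = 0xA2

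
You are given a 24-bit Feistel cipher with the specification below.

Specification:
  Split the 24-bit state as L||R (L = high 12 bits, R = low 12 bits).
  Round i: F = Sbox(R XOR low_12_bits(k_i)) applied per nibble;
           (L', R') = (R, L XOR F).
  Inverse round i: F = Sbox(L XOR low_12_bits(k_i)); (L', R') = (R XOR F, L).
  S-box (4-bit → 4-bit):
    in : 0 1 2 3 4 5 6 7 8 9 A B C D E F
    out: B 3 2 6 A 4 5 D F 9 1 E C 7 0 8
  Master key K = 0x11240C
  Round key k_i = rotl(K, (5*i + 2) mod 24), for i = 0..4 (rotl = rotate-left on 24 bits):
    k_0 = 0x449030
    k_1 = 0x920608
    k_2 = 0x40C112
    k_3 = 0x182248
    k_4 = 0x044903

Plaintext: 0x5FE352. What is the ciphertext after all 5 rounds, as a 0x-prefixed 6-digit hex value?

s_0 = plaintext = 0x5FE352
s_1 = Round(s_0, k_0) = 0x3523AC
s_2 = Round(s_1, k_1) = 0x3AC748
s_3 = Round(s_2, k_2) = 0x7486ED
s_4 = Round(s_3, k_3) = 0x6EDD5C
s_5 = Round(s_4, k_4) = 0xD5CCA5

0xD5CCA5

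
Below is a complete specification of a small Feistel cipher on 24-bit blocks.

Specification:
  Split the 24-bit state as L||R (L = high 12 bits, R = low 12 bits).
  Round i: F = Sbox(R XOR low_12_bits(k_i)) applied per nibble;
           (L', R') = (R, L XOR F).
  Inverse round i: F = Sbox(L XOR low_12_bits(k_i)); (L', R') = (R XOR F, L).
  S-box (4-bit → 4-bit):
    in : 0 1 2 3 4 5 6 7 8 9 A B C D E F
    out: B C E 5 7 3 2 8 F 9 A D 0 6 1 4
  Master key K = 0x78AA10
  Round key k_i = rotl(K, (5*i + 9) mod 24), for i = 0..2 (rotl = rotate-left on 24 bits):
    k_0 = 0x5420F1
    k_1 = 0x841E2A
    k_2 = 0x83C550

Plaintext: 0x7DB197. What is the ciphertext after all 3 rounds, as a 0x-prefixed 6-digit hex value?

s_0 = plaintext = 0x7DB197
s_1 = Round(s_0, k_0) = 0x197BF9
s_2 = Round(s_1, k_1) = 0xBF92F2
s_3 = Round(s_2, k_2) = 0x2F2357

0x2F2357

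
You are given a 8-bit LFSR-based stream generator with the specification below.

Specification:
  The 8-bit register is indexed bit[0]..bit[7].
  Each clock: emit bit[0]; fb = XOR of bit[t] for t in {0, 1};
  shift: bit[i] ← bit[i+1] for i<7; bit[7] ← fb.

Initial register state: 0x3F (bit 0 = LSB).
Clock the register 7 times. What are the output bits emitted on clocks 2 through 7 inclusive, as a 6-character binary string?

reg_0 = 0x3F
clock 1: out=1, reg = 0x1F
clock 2: out=1, reg = 0x0F
clock 3: out=1, reg = 0x07
clock 4: out=1, reg = 0x03
clock 5: out=1, reg = 0x01
clock 6: out=1, reg = 0x80
clock 7: out=0, reg = 0x40

111110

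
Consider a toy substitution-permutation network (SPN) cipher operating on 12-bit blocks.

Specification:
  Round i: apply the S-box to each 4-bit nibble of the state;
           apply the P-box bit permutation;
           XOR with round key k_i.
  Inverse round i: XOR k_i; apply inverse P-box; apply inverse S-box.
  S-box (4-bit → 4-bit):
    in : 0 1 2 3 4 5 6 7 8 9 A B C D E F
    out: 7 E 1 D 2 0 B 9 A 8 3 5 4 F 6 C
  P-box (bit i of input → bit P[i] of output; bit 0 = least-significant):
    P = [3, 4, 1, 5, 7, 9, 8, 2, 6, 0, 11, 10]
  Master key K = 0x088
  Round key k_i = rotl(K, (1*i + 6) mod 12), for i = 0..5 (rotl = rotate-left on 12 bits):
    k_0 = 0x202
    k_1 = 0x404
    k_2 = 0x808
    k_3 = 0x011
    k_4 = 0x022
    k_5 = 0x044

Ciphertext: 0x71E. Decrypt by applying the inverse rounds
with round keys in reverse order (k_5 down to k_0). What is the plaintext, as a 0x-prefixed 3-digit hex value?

s_0 = ciphertext = 0x71E
s_1 = InvRound(s_0, k_5) = 0x7E0
s_2 = InvRound(s_1, k_4) = 0x70C
s_3 = InvRound(s_2, k_3) = 0x81A
s_4 = InvRound(s_3, k_2) = 0x55E
s_5 = InvRound(s_4, k_1) = 0x2C0
s_6 = InvRound(s_5, k_0) = 0x22C

0x22C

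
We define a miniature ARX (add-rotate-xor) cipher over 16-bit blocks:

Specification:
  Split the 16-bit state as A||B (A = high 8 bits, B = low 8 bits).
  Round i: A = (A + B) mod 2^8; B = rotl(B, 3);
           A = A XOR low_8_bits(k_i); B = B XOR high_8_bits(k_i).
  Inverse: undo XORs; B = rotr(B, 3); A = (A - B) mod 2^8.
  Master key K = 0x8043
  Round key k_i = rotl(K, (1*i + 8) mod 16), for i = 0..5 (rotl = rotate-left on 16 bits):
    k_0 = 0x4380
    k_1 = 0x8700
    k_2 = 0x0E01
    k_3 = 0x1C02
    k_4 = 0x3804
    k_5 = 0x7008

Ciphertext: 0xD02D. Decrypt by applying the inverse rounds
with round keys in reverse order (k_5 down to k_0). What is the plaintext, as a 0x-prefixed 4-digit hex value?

s_0 = ciphertext = 0xD02D
s_1 = InvRound(s_0, k_5) = 0x2DAB
s_2 = InvRound(s_1, k_4) = 0xB772
s_3 = InvRound(s_2, k_3) = 0xE8CD
s_4 = InvRound(s_3, k_2) = 0x7178
s_5 = InvRound(s_4, k_1) = 0x72FF
s_6 = InvRound(s_5, k_0) = 0x5B97

0x5B97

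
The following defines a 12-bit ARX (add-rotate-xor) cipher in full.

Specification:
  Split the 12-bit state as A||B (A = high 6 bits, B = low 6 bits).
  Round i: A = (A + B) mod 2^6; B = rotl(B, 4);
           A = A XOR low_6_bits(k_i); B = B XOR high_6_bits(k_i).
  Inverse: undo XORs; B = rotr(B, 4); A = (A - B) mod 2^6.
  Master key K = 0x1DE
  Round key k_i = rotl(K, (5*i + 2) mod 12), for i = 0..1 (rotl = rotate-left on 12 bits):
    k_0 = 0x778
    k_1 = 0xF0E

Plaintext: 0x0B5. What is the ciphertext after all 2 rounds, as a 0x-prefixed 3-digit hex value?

s_0 = plaintext = 0x0B5
s_1 = Round(s_0, k_0) = 0x3C0
s_2 = Round(s_1, k_1) = 0x07C

0x07C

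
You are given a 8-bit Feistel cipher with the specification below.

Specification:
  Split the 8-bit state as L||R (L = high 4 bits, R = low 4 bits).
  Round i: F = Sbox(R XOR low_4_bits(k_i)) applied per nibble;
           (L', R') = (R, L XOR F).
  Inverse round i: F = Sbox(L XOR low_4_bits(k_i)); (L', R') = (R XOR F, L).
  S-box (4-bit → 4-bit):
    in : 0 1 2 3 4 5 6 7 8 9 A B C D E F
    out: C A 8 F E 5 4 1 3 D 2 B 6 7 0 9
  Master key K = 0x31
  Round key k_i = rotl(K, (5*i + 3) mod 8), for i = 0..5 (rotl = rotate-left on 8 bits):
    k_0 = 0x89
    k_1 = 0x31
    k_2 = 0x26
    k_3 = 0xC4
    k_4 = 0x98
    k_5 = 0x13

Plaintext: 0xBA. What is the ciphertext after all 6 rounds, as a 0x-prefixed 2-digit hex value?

s_0 = plaintext = 0xBA
s_1 = Round(s_0, k_0) = 0xA4
s_2 = Round(s_1, k_1) = 0x4F
s_3 = Round(s_2, k_2) = 0xF9
s_4 = Round(s_3, k_3) = 0x98
s_5 = Round(s_4, k_4) = 0x85
s_6 = Round(s_5, k_5) = 0x5C

0x5C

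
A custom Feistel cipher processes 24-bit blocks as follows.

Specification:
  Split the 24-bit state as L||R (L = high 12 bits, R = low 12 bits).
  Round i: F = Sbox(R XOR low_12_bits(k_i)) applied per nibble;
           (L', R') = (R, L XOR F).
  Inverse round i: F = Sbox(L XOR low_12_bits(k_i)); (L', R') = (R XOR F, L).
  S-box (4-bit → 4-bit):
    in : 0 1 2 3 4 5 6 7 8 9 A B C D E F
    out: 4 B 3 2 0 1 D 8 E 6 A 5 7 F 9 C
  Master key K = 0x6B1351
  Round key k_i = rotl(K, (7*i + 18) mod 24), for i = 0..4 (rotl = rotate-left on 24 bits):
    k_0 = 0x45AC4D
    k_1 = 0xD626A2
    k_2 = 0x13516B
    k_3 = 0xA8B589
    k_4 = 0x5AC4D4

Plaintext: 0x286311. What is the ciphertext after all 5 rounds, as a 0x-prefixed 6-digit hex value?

0xA7E025

s_0 = plaintext = 0x286311
s_1 = Round(s_0, k_0) = 0x311E91
s_2 = Round(s_1, k_1) = 0xE91D33
s_3 = Round(s_2, k_2) = 0xD3398F
s_4 = Round(s_3, k_3) = 0x98FA7E
s_5 = Round(s_4, k_4) = 0xA7E025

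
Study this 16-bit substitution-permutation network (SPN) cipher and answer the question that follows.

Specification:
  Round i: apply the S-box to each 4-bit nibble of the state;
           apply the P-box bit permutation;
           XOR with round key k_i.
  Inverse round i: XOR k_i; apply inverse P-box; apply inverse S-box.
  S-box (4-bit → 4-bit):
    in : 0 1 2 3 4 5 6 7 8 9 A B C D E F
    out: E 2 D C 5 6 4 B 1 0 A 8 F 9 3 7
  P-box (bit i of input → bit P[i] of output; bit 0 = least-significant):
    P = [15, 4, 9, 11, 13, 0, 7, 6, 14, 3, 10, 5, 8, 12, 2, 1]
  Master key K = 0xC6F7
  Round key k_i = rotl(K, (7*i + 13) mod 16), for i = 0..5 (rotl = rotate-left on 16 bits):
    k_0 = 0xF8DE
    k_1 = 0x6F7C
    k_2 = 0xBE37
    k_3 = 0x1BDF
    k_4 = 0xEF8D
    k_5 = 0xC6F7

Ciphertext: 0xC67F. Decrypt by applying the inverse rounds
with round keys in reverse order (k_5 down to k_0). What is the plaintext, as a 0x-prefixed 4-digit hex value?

s_0 = ciphertext = 0xC67F
s_1 = InvRound(s_0, k_5) = 0x9169
s_2 = InvRound(s_1, k_4) = 0x5223
s_3 = InvRound(s_2, k_3) = 0x473A
s_4 = InvRound(s_3, k_2) = 0xFEED
s_5 = InvRound(s_4, k_1) = 0xE95E
s_6 = InvRound(s_5, k_0) = 0xE969

0xE969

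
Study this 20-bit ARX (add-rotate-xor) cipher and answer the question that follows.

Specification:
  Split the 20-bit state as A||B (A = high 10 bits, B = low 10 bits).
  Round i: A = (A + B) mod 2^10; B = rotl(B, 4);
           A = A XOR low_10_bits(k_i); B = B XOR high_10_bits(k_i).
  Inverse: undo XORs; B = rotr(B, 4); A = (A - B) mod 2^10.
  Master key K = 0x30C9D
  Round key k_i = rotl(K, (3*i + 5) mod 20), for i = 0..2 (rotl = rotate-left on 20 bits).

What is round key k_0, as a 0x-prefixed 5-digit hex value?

0x193A6

K = 0x30C9D
k_0 = rotl(K, (3*0+5) mod 20) = rotl(K, 5) = 0x193A6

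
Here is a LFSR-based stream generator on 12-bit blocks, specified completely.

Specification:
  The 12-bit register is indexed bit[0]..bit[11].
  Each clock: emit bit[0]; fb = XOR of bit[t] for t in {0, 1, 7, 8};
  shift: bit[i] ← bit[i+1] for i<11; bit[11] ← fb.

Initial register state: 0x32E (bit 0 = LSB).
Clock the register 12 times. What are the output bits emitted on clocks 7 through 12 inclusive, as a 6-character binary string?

reg_0 = 0x32E
clock 1: out=0, reg = 0x197
clock 2: out=1, reg = 0x0CB
clock 3: out=1, reg = 0x865
clock 4: out=1, reg = 0xC32
clock 5: out=0, reg = 0xE19
clock 6: out=1, reg = 0xF0C
clock 7: out=0, reg = 0xF86
clock 8: out=0, reg = 0xFC3
clock 9: out=1, reg = 0x7E1
clock 10: out=1, reg = 0xBF0
clock 11: out=0, reg = 0x5F8
clock 12: out=0, reg = 0x2FC

001100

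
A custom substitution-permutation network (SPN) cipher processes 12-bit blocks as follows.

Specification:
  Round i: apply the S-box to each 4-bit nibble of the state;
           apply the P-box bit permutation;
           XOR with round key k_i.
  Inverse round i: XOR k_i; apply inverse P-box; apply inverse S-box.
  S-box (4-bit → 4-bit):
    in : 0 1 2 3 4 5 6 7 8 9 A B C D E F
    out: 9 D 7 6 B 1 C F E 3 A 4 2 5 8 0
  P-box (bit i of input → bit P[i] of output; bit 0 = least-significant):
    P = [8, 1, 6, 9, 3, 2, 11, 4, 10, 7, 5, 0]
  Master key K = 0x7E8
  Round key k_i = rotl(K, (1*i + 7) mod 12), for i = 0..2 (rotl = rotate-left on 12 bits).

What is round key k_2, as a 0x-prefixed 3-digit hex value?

0x0FD

K = 0x7E8
k_0 = rotl(K, (1*0+7) mod 12) = rotl(K, 7) = 0x43F
k_1 = rotl(K, (1*1+7) mod 12) = rotl(K, 8) = 0x87E
k_2 = rotl(K, (1*2+7) mod 12) = rotl(K, 9) = 0x0FD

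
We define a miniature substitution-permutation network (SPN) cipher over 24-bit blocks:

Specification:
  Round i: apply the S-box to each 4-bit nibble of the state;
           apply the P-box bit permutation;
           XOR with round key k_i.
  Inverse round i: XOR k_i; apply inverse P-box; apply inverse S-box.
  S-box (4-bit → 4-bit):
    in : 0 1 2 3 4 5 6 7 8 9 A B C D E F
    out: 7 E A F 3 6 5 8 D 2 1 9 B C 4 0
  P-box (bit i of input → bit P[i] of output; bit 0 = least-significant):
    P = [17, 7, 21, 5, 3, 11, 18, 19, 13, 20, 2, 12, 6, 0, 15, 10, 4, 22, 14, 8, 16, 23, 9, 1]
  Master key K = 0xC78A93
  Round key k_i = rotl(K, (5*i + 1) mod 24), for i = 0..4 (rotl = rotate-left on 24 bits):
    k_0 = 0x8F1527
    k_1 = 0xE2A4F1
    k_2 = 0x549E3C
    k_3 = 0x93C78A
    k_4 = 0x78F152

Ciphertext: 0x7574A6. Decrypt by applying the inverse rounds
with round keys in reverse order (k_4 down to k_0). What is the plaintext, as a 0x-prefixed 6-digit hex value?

0x3D7A8F

s_0 = ciphertext = 0x7574A6
s_1 = InvRound(s_0, k_4) = 0xAB8ED2
s_2 = InvRound(s_1, k_3) = 0xF8A9CE
s_3 = InvRound(s_2, k_2) = 0x1BBBD1
s_4 = InvRound(s_3, k_1) = 0x02722D
s_5 = InvRound(s_4, k_0) = 0x3D7A8F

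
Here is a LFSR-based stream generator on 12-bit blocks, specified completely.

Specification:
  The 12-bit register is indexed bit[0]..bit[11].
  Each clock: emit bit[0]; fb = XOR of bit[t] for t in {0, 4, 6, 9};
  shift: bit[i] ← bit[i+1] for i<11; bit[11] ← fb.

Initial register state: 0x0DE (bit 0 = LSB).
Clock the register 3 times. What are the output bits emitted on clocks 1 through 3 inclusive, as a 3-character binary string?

reg_0 = 0x0DE
clock 1: out=0, reg = 0x06F
clock 2: out=1, reg = 0x037
clock 3: out=1, reg = 0x01B

011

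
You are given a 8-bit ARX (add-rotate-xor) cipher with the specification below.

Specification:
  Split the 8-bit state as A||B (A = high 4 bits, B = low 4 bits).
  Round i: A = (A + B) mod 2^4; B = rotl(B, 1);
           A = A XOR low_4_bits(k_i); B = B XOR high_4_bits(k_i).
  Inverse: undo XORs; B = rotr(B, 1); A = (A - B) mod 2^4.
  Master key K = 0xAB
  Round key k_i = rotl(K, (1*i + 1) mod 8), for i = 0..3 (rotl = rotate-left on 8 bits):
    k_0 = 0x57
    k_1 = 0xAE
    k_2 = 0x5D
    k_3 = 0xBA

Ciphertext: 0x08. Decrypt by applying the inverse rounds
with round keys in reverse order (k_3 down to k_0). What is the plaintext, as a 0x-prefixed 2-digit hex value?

0xC9

s_0 = ciphertext = 0x08
s_1 = InvRound(s_0, k_3) = 0x19
s_2 = InvRound(s_1, k_2) = 0x66
s_3 = InvRound(s_2, k_1) = 0x26
s_4 = InvRound(s_3, k_0) = 0xC9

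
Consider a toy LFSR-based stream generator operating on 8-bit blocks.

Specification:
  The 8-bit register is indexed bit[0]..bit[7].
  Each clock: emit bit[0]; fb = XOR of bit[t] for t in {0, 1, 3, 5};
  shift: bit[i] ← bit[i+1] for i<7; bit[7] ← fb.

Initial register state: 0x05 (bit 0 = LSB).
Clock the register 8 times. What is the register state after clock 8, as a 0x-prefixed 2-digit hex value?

reg_0 = 0x05
clock 1: out=1, reg = 0x82
clock 2: out=0, reg = 0xC1
clock 3: out=1, reg = 0xE0
clock 4: out=0, reg = 0xF0
clock 5: out=0, reg = 0xF8
clock 6: out=0, reg = 0x7C
clock 7: out=0, reg = 0x3E
clock 8: out=0, reg = 0x9F

0x9F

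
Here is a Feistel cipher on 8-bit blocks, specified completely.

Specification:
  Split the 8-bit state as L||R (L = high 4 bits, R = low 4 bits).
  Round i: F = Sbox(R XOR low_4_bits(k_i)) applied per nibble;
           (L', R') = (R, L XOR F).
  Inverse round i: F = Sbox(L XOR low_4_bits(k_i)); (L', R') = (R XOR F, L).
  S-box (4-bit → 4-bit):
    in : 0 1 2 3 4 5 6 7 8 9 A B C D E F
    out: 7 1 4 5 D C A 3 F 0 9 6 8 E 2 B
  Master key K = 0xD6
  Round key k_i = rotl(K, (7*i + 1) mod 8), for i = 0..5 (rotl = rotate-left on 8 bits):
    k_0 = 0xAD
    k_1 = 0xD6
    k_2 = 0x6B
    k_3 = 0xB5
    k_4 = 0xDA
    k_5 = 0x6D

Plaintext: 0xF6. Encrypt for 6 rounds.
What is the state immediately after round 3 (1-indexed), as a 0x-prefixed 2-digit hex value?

0xD3

s_0 = plaintext = 0xF6
s_1 = Round(s_0, k_0) = 0x69
s_2 = Round(s_1, k_1) = 0x9D
s_3 = Round(s_2, k_2) = 0xD3
s_4 = Round(s_3, k_3) = 0x37
s_5 = Round(s_4, k_4) = 0x7D
s_6 = Round(s_5, k_5) = 0xD0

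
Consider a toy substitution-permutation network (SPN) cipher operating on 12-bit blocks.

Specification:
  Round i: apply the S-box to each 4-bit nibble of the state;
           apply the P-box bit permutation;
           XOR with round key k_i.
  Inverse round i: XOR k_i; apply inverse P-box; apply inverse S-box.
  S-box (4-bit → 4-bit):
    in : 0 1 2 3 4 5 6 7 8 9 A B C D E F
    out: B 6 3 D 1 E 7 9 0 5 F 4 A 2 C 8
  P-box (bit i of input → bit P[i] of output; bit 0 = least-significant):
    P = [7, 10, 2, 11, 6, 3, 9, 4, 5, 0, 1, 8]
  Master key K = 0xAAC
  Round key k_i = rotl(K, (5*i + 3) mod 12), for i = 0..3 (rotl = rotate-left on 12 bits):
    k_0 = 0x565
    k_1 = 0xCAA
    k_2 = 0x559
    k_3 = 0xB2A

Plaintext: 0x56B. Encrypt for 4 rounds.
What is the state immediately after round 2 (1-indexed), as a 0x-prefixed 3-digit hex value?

0x045

s_0 = plaintext = 0x56B
s_1 = Round(s_0, k_0) = 0x62A
s_2 = Round(s_1, k_1) = 0x045
s_3 = Round(s_2, k_2) = 0x83C
s_4 = Round(s_3, k_3) = 0x57A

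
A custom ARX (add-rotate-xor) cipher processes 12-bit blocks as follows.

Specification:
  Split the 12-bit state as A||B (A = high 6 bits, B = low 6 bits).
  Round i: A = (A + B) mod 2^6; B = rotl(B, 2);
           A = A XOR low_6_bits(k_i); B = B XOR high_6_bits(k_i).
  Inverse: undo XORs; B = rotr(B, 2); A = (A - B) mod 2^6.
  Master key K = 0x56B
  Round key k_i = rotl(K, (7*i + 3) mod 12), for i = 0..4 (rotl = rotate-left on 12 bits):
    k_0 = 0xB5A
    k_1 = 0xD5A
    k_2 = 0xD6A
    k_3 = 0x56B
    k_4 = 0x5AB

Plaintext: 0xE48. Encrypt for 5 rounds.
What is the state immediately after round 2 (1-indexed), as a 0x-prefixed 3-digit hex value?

0xC81

s_0 = plaintext = 0xE48
s_1 = Round(s_0, k_0) = 0x6CD
s_2 = Round(s_1, k_1) = 0xC81
s_3 = Round(s_2, k_2) = 0x671
s_4 = Round(s_3, k_3) = 0x852
s_5 = Round(s_4, k_4) = 0x61F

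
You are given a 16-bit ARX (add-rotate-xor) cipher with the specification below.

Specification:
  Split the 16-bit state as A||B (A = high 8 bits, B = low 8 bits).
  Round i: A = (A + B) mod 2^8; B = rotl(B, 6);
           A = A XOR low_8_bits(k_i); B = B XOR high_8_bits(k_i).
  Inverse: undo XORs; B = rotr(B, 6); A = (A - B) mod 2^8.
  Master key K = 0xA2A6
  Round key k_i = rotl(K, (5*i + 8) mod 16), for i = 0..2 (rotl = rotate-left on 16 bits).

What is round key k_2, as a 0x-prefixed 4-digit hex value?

0x8A9A

K = 0xA2A6
k_0 = rotl(K, (5*0+8) mod 16) = rotl(K, 8) = 0xA6A2
k_1 = rotl(K, (5*1+8) mod 16) = rotl(K, 13) = 0xD454
k_2 = rotl(K, (5*2+8) mod 16) = rotl(K, 2) = 0x8A9A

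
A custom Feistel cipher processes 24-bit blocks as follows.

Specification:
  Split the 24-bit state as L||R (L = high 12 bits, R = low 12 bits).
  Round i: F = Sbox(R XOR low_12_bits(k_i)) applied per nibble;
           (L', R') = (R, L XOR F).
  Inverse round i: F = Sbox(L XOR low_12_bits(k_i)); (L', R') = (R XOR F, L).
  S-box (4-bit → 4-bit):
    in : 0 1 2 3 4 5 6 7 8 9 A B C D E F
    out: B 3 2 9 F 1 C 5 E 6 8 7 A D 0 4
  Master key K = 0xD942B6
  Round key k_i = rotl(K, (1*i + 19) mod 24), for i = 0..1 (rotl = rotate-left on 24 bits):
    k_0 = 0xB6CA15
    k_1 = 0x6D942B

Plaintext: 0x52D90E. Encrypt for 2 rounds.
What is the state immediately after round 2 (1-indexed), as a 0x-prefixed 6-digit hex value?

s_0 = plaintext = 0x52D90E
s_1 = Round(s_0, k_0) = 0x90EC1A
s_2 = Round(s_1, k_1) = 0xC1A79D

0xC1A79D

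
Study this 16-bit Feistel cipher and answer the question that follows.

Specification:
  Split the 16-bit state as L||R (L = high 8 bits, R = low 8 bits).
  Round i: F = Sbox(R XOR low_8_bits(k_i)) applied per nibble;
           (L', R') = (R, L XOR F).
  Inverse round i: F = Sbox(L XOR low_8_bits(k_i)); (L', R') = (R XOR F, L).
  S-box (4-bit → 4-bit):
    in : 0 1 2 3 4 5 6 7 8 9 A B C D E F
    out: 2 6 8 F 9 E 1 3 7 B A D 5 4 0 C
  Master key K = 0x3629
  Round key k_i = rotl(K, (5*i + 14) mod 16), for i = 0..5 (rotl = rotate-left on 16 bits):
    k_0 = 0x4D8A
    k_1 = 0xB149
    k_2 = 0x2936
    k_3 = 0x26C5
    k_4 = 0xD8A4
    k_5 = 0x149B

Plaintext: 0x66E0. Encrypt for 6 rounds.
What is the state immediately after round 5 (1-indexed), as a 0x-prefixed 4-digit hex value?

s_0 = plaintext = 0x66E0
s_1 = Round(s_0, k_0) = 0xE07C
s_2 = Round(s_1, k_1) = 0x7C1E
s_3 = Round(s_2, k_2) = 0x1EFB
s_4 = Round(s_3, k_3) = 0xFBEE
s_5 = Round(s_4, k_4) = 0xEE61
s_6 = Round(s_5, k_5) = 0x6124

0xEE61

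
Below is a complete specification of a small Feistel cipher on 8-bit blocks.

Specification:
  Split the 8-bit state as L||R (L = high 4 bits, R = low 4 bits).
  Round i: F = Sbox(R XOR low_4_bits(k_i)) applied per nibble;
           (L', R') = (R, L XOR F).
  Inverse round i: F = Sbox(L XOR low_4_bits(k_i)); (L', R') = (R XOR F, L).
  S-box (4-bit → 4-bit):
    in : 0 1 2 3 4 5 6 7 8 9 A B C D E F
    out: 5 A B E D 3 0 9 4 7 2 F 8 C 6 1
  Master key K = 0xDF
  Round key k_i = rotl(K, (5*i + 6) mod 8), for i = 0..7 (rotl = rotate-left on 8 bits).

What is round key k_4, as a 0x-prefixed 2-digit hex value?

K = 0xDF
k_0 = rotl(K, (5*0+6) mod 8) = rotl(K, 6) = 0xF7
k_1 = rotl(K, (5*1+6) mod 8) = rotl(K, 3) = 0xFE
k_2 = rotl(K, (5*2+6) mod 8) = rotl(K, 0) = 0xDF
k_3 = rotl(K, (5*3+6) mod 8) = rotl(K, 5) = 0xFB
k_4 = rotl(K, (5*4+6) mod 8) = rotl(K, 2) = 0x7F

0x7F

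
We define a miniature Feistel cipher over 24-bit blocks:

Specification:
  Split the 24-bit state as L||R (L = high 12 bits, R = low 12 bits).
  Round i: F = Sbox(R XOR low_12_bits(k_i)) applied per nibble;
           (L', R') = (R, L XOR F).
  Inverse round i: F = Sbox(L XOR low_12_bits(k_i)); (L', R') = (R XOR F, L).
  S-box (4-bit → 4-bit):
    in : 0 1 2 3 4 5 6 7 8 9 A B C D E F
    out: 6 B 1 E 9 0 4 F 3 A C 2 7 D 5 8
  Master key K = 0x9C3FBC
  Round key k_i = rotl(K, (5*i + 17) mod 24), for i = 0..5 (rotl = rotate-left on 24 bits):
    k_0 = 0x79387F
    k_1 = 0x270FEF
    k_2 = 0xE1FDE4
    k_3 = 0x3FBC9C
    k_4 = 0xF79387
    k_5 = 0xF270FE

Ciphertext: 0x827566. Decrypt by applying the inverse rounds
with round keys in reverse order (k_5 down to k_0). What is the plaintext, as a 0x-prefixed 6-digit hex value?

s_0 = ciphertext = 0x827566
s_1 = InvRound(s_0, k_5) = 0x6BC827
s_2 = InvRound(s_1, k_4) = 0x8C56BC
s_3 = InvRound(s_2, k_3) = 0xFB68C5
s_4 = InvRound(s_3, k_2) = 0x9C4FB6
s_5 = InvRound(s_4, k_1) = 0xBA49C4
s_6 = InvRound(s_5, k_0) = 0x716BA4

0x716BA4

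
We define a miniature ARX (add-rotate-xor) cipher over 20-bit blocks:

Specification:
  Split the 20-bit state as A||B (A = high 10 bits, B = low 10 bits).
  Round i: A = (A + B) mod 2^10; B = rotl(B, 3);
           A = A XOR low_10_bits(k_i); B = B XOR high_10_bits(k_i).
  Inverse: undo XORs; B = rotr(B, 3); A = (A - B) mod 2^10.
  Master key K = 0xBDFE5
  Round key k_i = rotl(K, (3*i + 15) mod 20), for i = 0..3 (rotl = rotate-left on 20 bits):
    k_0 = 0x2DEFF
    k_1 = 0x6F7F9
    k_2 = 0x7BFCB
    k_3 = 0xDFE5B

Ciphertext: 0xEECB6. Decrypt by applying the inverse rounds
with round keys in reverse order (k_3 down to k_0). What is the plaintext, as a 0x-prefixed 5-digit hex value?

0x1CE6C

s_0 = ciphertext = 0xEECB6
s_1 = InvRound(s_0, k_3) = 0x39CF9
s_2 = InvRound(s_1, k_2) = 0x02B22
s_3 = InvRound(s_2, k_1) = 0x083D3
s_4 = InvRound(s_3, k_0) = 0x1CE6C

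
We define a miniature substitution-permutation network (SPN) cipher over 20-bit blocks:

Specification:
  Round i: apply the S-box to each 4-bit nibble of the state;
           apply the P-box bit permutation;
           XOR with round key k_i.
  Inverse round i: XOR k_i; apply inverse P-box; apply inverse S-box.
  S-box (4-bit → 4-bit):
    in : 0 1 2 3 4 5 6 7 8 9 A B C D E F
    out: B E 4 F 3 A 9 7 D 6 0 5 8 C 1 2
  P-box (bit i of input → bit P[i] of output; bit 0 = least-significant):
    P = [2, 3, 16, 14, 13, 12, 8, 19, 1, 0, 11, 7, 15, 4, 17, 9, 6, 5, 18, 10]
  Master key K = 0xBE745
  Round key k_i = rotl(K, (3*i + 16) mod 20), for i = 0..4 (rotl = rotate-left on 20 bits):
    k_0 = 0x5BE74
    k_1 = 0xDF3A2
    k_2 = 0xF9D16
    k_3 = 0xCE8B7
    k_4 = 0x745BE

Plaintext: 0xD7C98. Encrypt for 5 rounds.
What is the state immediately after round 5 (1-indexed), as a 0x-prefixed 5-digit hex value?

0x29C79

s_0 = plaintext = 0xD7C98
s_1 = Round(s_0, k_0) = 0x26BE0
s_2 = Round(s_1, k_1) = 0x919AC
s_3 = Round(s_2, k_2) = 0x9D727
s_4 = Round(s_3, k_3) = 0xBE398
s_5 = Round(s_4, k_4) = 0x29C79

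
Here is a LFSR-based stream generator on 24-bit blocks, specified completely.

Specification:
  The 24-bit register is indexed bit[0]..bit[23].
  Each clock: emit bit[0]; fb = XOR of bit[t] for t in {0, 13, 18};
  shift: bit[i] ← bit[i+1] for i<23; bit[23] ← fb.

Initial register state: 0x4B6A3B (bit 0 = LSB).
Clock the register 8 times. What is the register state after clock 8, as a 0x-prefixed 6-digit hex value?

0xF24B6A

reg_0 = 0x4B6A3B
clock 1: out=1, reg = 0x25B51D
clock 2: out=1, reg = 0x92DA8E
clock 3: out=0, reg = 0x496D47
clock 4: out=1, reg = 0x24B6A3
clock 5: out=1, reg = 0x925B51
clock 6: out=1, reg = 0xC92DA8
clock 7: out=0, reg = 0xE496D4
clock 8: out=0, reg = 0xF24B6A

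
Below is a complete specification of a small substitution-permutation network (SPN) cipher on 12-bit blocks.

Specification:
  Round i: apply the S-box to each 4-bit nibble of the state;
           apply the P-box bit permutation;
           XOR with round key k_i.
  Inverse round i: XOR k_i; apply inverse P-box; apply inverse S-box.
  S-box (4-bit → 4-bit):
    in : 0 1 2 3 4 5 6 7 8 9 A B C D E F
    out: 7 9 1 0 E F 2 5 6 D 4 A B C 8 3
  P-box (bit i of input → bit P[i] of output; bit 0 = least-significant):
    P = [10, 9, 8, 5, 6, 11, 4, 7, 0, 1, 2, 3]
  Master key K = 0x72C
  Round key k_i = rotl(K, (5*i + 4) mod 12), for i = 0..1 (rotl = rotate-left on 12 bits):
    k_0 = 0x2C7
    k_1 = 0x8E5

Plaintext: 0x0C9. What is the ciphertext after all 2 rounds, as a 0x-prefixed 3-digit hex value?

0xFA6

s_0 = plaintext = 0x0C9
s_1 = Round(s_0, k_0) = 0xF20
s_2 = Round(s_1, k_1) = 0xFA6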